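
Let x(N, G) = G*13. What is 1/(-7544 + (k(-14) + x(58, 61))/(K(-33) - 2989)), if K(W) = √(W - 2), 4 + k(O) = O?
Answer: -67401589339/508495066061441 + 775*I*√35/508495066061441 ≈ -0.00013255 + 9.0167e-12*I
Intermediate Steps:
k(O) = -4 + O
K(W) = √(-2 + W)
x(N, G) = 13*G
1/(-7544 + (k(-14) + x(58, 61))/(K(-33) - 2989)) = 1/(-7544 + ((-4 - 14) + 13*61)/(√(-2 - 33) - 2989)) = 1/(-7544 + (-18 + 793)/(√(-35) - 2989)) = 1/(-7544 + 775/(I*√35 - 2989)) = 1/(-7544 + 775/(-2989 + I*√35))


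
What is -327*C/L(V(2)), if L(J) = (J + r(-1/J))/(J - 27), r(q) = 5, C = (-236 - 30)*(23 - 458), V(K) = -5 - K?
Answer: -643231890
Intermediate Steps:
C = 115710 (C = -266*(-435) = 115710)
L(J) = (5 + J)/(-27 + J) (L(J) = (J + 5)/(J - 27) = (5 + J)/(-27 + J))
-327*C/L(V(2)) = -327*115710*(-27 + (-5 - 1*2))/(5 + (-5 - 1*2)) = -327*115710*(-27 + (-5 - 2))/(5 + (-5 - 2)) = -327*115710*(-27 - 7)/(5 - 7) = -327/((-2/(-34))*(1/115710)) = -327/(-1/34*(-2)*(1/115710)) = -327/((1/17)*(1/115710)) = -327/1/1967070 = -327*1967070 = -643231890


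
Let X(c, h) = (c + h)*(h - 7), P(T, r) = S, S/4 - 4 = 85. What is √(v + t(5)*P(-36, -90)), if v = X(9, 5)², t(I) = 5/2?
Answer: 3*√186 ≈ 40.915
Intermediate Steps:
S = 356 (S = 16 + 4*85 = 16 + 340 = 356)
P(T, r) = 356
X(c, h) = (-7 + h)*(c + h) (X(c, h) = (c + h)*(-7 + h) = (-7 + h)*(c + h))
t(I) = 5/2 (t(I) = 5*(½) = 5/2)
v = 784 (v = (5² - 7*9 - 7*5 + 9*5)² = (25 - 63 - 35 + 45)² = (-28)² = 784)
√(v + t(5)*P(-36, -90)) = √(784 + (5/2)*356) = √(784 + 890) = √1674 = 3*√186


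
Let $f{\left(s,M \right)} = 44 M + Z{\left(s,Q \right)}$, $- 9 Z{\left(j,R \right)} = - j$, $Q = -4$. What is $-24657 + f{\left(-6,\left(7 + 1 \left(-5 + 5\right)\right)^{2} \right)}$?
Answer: $- \frac{67505}{3} \approx -22502.0$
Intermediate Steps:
$Z{\left(j,R \right)} = \frac{j}{9}$ ($Z{\left(j,R \right)} = - \frac{\left(-1\right) j}{9} = \frac{j}{9}$)
$f{\left(s,M \right)} = 44 M + \frac{s}{9}$
$-24657 + f{\left(-6,\left(7 + 1 \left(-5 + 5\right)\right)^{2} \right)} = -24657 + \left(44 \left(7 + 1 \left(-5 + 5\right)\right)^{2} + \frac{1}{9} \left(-6\right)\right) = -24657 - \left(\frac{2}{3} - 44 \left(7 + 1 \cdot 0\right)^{2}\right) = -24657 - \left(\frac{2}{3} - 44 \left(7 + 0\right)^{2}\right) = -24657 - \left(\frac{2}{3} - 44 \cdot 7^{2}\right) = -24657 + \left(44 \cdot 49 - \frac{2}{3}\right) = -24657 + \left(2156 - \frac{2}{3}\right) = -24657 + \frac{6466}{3} = - \frac{67505}{3}$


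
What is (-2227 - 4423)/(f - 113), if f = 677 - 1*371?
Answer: -6650/193 ≈ -34.456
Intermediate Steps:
f = 306 (f = 677 - 371 = 306)
(-2227 - 4423)/(f - 113) = (-2227 - 4423)/(306 - 113) = -6650/193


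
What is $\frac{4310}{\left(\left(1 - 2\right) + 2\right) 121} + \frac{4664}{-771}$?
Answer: $\frac{2758666}{93291} \approx 29.571$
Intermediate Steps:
$\frac{4310}{\left(\left(1 - 2\right) + 2\right) 121} + \frac{4664}{-771} = \frac{4310}{\left(-1 + 2\right) 121} + 4664 \left(- \frac{1}{771}\right) = \frac{4310}{1 \cdot 121} - \frac{4664}{771} = \frac{4310}{121} - \frac{4664}{771} = \frac{2758666}{93291}$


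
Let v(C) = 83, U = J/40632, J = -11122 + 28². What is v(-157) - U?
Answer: 563799/6772 ≈ 83.254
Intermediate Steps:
J = -10338 (J = -11122 + 784 = -10338)
U = -1723/6772 (U = -10338/40632 = -10338*1/40632 = -1723/6772 ≈ -0.25443)
v(-157) - U = 83 - 1*(-1723/6772) = 83 + 1723/6772 = 563799/6772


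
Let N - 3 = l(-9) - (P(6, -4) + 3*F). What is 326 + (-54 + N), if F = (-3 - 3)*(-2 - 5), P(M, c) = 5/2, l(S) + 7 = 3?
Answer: 285/2 ≈ 142.50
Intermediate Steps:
l(S) = -4 (l(S) = -7 + 3 = -4)
P(M, c) = 5/2 (P(M, c) = 5*(½) = 5/2)
F = 42 (F = -6*(-7) = 42)
N = -259/2 (N = 3 + (-4 - (5/2 + 3*42)) = 3 + (-4 - (5/2 + 126)) = 3 + (-4 - 1*257/2) = 3 + (-4 - 257/2) = 3 - 265/2 = -259/2 ≈ -129.50)
326 + (-54 + N) = 326 + (-54 - 259/2) = 326 - 367/2 = 285/2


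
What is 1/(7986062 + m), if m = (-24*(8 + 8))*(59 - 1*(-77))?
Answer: 1/7933838 ≈ 1.2604e-7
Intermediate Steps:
m = -52224 (m = (-24*16)*(59 + 77) = -6*64*136 = -384*136 = -52224)
1/(7986062 + m) = 1/(7986062 - 52224) = 1/7933838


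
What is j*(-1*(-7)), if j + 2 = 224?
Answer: 1554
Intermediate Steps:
j = 222 (j = -2 + 224 = 222)
j*(-1*(-7)) = 222*(-1*(-7)) = 222*7 = 1554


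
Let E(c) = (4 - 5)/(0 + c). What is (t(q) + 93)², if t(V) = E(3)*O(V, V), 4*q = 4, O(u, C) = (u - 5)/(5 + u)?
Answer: 703921/81 ≈ 8690.4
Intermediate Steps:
E(c) = -1/c
O(u, C) = (-5 + u)/(5 + u)
q = 1 (q = (¼)*4 = 1)
t(V) = -(-5 + V)/(3*(5 + V)) (t(V) = (-1/3)*((-5 + V)/(5 + V)) = (-1*⅓)*((-5 + V)/(5 + V)) = -(-5 + V)/(3*(5 + V)))
(t(q) + 93)² = ((5 - 1*1)/(3*(5 + 1)) + 93)² = ((⅓)*(5 - 1)/6 + 93)² = ((⅓)*(⅙)*4 + 93)² = (2/9 + 93)² = (839/9)² = 703921/81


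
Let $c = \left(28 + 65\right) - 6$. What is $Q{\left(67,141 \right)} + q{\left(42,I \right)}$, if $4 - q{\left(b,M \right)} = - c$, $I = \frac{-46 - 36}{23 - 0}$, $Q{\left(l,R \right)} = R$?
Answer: $232$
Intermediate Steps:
$c = 87$ ($c = 93 - 6 = 87$)
$I = - \frac{82}{23}$ ($I = - \frac{82}{23 + 0} = - \frac{82}{23} \approx -3.5652$)
$q{\left(b,M \right)} = 91$ ($q{\left(b,M \right)} = 4 - \left(-1\right) 87 = 4 - -87 = 4 + 87 = 91$)
$Q{\left(67,141 \right)} + q{\left(42,I \right)} = 141 + 91 = 232$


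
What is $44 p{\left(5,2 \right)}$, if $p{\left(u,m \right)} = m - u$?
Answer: $-132$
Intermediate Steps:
$44 p{\left(5,2 \right)} = 44 \left(2 - 5\right) = 44 \left(-3\right) = -132$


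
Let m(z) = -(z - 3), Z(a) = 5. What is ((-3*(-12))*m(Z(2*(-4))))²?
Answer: 5184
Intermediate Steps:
m(z) = 3 - z (m(z) = -(-3 + z) = 3 - z)
((-3*(-12))*m(Z(2*(-4))))² = ((-3*(-12))*(3 - 1*5))² = (36*(3 - 5))² = (36*(-2))² = (-72)² = 5184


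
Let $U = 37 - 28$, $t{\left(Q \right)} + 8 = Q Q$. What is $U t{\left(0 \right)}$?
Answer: $-72$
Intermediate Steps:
$t{\left(Q \right)} = -8 + Q^{2}$ ($t{\left(Q \right)} = -8 + Q Q = -8 + Q^{2}$)
$U = 9$ ($U = 37 - 28 = 9$)
$U t{\left(0 \right)} = 9 \left(-8 + 0^{2}\right) = 9 \left(-8 + 0\right) = 9 \left(-8\right) = -72$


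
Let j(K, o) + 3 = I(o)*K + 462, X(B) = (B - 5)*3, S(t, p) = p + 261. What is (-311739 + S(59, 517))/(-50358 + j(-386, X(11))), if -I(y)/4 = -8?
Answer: 44423/8893 ≈ 4.9953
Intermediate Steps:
I(y) = 32 (I(y) = -4*(-8) = 32)
S(t, p) = 261 + p
X(B) = -15 + 3*B (X(B) = (-5 + B)*3 = -15 + 3*B)
j(K, o) = 459 + 32*K (j(K, o) = -3 + (32*K + 462) = -3 + (462 + 32*K) = 459 + 32*K)
(-311739 + S(59, 517))/(-50358 + j(-386, X(11))) = (-311739 + (261 + 517))/(-50358 + (459 + 32*(-386))) = (-311739 + 778)/(-50358 + (459 - 12352)) = -310961/(-50358 - 11893) = -310961/(-62251) = -310961*(-1/62251) = 44423/8893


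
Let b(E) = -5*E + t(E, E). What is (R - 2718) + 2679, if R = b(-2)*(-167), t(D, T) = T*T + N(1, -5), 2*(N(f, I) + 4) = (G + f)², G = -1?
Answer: -1709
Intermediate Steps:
N(f, I) = -4 + (-1 + f)²/2
t(D, T) = -4 + T² (t(D, T) = T*T + (-4 + (-1 + 1)²/2) = T² + (-4 + (½)*0²) = T² + (-4 + (½)*0) = T² + (-4 + 0) = T² - 4 = -4 + T²)
b(E) = -4 + E² - 5*E (b(E) = -5*E + (-4 + E²) = -4 + E² - 5*E)
R = -1670 (R = (-4 + (-2)² - 5*(-2))*(-167) = (-4 + 4 + 10)*(-167) = 10*(-167) = -1670)
(R - 2718) + 2679 = (-1670 - 2718) + 2679 = -4388 + 2679 = -1709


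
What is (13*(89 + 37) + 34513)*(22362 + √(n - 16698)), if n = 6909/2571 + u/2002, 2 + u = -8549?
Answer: 808408662 + 36151*I*√49158139924615722/1715714 ≈ 8.0841e+8 + 4.6717e+6*I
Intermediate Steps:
u = -8551 (u = -2 - 8549 = -8551)
n = -2717601/1715714 (n = 6909/2571 - 8551/2002 = 6909*(1/2571) - 8551*1/2002 = 2303/857 - 8551/2002 = -2717601/1715714 ≈ -1.5839)
(13*(89 + 37) + 34513)*(22362 + √(n - 16698)) = (13*(89 + 37) + 34513)*(22362 + √(-2717601/1715714 - 16698)) = (13*126 + 34513)*(22362 + √(-28651709973/1715714)) = (1638 + 34513)*(22362 + I*√49158139924615722/1715714) = 36151*(22362 + I*√49158139924615722/1715714) = 808408662 + 36151*I*√49158139924615722/1715714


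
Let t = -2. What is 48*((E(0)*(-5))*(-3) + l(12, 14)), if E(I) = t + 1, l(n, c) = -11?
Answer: -1248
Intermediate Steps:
E(I) = -1 (E(I) = -2 + 1 = -1)
48*((E(0)*(-5))*(-3) + l(12, 14)) = 48*(-1*(-5)*(-3) - 11) = 48*(5*(-3) - 11) = 48*(-15 - 11) = 48*(-26) = -1248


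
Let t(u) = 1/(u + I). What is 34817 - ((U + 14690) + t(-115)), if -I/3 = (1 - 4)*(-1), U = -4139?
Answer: 3008985/124 ≈ 24266.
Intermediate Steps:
I = -9 (I = -3*(1 - 4)*(-1) = -(-9)*(-1) = -3*3 = -9)
t(u) = 1/(-9 + u) (t(u) = 1/(u - 9) = 1/(-9 + u))
34817 - ((U + 14690) + t(-115)) = 34817 - ((-4139 + 14690) + 1/(-9 - 115)) = 34817 - (10551 + 1/(-124)) = 34817 - (10551 - 1/124) = 34817 - 1*1308323/124 = 34817 - 1308323/124 = 3008985/124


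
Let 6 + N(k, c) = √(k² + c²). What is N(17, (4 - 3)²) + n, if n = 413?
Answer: 407 + √290 ≈ 424.03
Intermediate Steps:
N(k, c) = -6 + √(c² + k²) (N(k, c) = -6 + √(k² + c²) = -6 + √(c² + k²))
N(17, (4 - 3)²) + n = (-6 + √(((4 - 3)²)² + 17²)) + 413 = (-6 + √((1²)² + 289)) + 413 = (-6 + √(1² + 289)) + 413 = (-6 + √(1 + 289)) + 413 = (-6 + √290) + 413 = 407 + √290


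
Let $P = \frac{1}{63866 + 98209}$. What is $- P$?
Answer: $- \frac{1}{162075} \approx -6.17 \cdot 10^{-6}$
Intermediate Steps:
$P = \frac{1}{162075} \approx 6.17 \cdot 10^{-6}$
$- P = \left(-1\right) \frac{1}{162075} = - \frac{1}{162075}$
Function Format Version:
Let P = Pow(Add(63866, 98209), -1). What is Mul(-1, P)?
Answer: Rational(-1, 162075) ≈ -6.1700e-6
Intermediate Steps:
P = Rational(1, 162075) (P = Pow(162075, -1) = Rational(1, 162075) ≈ 6.1700e-6)
Mul(-1, P) = Mul(-1, Rational(1, 162075)) = Rational(-1, 162075)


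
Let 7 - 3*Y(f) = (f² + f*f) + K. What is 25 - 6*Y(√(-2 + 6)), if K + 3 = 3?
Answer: 27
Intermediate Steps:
K = 0 (K = -3 + 3 = 0)
Y(f) = 7/3 - 2*f²/3 (Y(f) = 7/3 - ((f² + f*f) + 0)/3 = 7/3 - ((f² + f²) + 0)/3 = 7/3 - (2*f² + 0)/3 = 7/3 - 2*f²/3)
25 - 6*Y(√(-2 + 6)) = 25 - 6*(7/3 - 2*(√(-2 + 6))²/3) = 25 - 6*(7/3 - 2*(√4)²/3) = 25 - 6*(7/3 - ⅔*2²) = 25 - 6*(7/3 - ⅔*4) = 25 - 6*(7/3 - 8/3) = 25 - 6*(-⅓) = 25 + 2 = 27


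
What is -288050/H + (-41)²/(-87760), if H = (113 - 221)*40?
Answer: 78975019/1184760 ≈ 66.659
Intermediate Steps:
H = -4320 (H = -108*40 = -4320)
-288050/H + (-41)²/(-87760) = -288050/(-4320) + (-41)²/(-87760) = -288050*(-1/4320) + 1681*(-1/87760) = 28805/432 - 1681/87760 = 78975019/1184760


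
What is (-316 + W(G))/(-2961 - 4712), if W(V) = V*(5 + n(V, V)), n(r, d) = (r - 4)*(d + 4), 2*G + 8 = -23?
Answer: 30955/61384 ≈ 0.50428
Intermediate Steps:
G = -31/2 (G = -4 + (½)*(-23) = -4 - 23/2 = -31/2 ≈ -15.500)
n(r, d) = (-4 + r)*(4 + d)
W(V) = V*(-11 + V²) (W(V) = V*(5 + (-16 - 4*V + 4*V + V*V)) = V*(5 + (-16 - 4*V + 4*V + V²)) = V*(5 + (-16 + V²)) = V*(-11 + V²))
(-316 + W(G))/(-2961 - 4712) = (-316 - 31*(-11 + (-31/2)²)/2)/(-2961 - 4712) = (-316 - 31*(-11 + 961/4)/2)/(-7673) = (-316 - 31/2*917/4)*(-1/7673) = (-316 - 28427/8)*(-1/7673) = -30955/8*(-1/7673) = 30955/61384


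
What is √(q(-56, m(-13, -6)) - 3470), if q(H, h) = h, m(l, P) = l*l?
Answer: I*√3301 ≈ 57.454*I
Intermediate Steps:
m(l, P) = l²
√(q(-56, m(-13, -6)) - 3470) = √((-13)² - 3470) = √(169 - 3470) = √(-3301) = I*√3301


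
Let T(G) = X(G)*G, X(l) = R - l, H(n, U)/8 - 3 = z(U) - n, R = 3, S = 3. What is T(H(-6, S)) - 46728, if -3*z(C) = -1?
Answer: -468712/9 ≈ -52079.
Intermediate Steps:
z(C) = ⅓ (z(C) = -⅓*(-1) = ⅓)
H(n, U) = 80/3 - 8*n (H(n, U) = 24 + 8*(⅓ - n) = 24 + (8/3 - 8*n) = 80/3 - 8*n)
X(l) = 3 - l
T(G) = G*(3 - G) (T(G) = (3 - G)*G = G*(3 - G))
T(H(-6, S)) - 46728 = (80/3 - 8*(-6))*(3 - (80/3 - 8*(-6))) - 46728 = (80/3 + 48)*(3 - (80/3 + 48)) - 46728 = 224*(3 - 1*224/3)/3 - 46728 = 224*(3 - 224/3)/3 - 46728 = (224/3)*(-215/3) - 46728 = -48160/9 - 46728 = -468712/9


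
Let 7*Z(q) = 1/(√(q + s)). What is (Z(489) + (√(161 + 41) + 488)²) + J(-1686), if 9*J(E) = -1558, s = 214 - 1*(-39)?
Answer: 2143556/9 + 976*√202 + √742/5194 ≈ 2.5204e+5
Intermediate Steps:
s = 253 (s = 214 + 39 = 253)
J(E) = -1558/9 (J(E) = (⅑)*(-1558) = -1558/9)
Z(q) = 1/(7*√(253 + q)) (Z(q) = 1/(7*(√(q + 253))) = 1/(7*(√(253 + q))) = 1/(7*√(253 + q)))
(Z(489) + (√(161 + 41) + 488)²) + J(-1686) = (1/(7*√(253 + 489)) + (√(161 + 41) + 488)²) - 1558/9 = (1/(7*√742) + (√202 + 488)²) - 1558/9 = ((√742/742)/7 + (488 + √202)²) - 1558/9 = (√742/5194 + (488 + √202)²) - 1558/9 = ((488 + √202)² + √742/5194) - 1558/9 = -1558/9 + (488 + √202)² + √742/5194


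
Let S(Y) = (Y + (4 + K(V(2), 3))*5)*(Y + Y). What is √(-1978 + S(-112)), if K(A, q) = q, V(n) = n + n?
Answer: √15270 ≈ 123.57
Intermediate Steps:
V(n) = 2*n
S(Y) = 2*Y*(35 + Y) (S(Y) = (Y + (4 + 3)*5)*(Y + Y) = (Y + 7*5)*(2*Y) = (Y + 35)*(2*Y) = (35 + Y)*(2*Y) = 2*Y*(35 + Y))
√(-1978 + S(-112)) = √(-1978 + 2*(-112)*(35 - 112)) = √(-1978 + 2*(-112)*(-77)) = √(-1978 + 17248) = √15270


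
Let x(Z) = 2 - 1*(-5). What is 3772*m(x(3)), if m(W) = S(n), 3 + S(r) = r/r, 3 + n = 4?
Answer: -7544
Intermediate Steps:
n = 1 (n = -3 + 4 = 1)
x(Z) = 7 (x(Z) = 2 + 5 = 7)
S(r) = -2 (S(r) = -3 + r/r = -3 + 1 = -2)
m(W) = -2
3772*m(x(3)) = 3772*(-2) = -7544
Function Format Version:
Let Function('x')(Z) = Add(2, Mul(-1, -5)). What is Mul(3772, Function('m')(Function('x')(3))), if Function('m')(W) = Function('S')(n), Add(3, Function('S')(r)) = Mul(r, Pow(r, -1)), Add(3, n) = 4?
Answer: -7544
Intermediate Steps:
n = 1 (n = Add(-3, 4) = 1)
Function('x')(Z) = 7 (Function('x')(Z) = Add(2, 5) = 7)
Function('S')(r) = -2 (Function('S')(r) = Add(-3, Mul(r, Pow(r, -1))) = Add(-3, 1) = -2)
Function('m')(W) = -2
Mul(3772, Function('m')(Function('x')(3))) = Mul(3772, -2) = -7544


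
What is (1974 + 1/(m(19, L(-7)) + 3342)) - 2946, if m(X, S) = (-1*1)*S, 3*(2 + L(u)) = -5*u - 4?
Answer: -9720969/10001 ≈ -972.00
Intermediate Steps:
L(u) = -10/3 - 5*u/3 (L(u) = -2 + (-5*u - 4)/3 = -2 + (-4 - 5*u)/3 = -2 + (-4/3 - 5*u/3) = -10/3 - 5*u/3)
m(X, S) = -S
(1974 + 1/(m(19, L(-7)) + 3342)) - 2946 = (1974 + 1/(-(-10/3 - 5/3*(-7)) + 3342)) - 2946 = (1974 + 1/(-(-10/3 + 35/3) + 3342)) - 2946 = (1974 + 1/(-1*25/3 + 3342)) - 2946 = (1974 + 1/(-25/3 + 3342)) - 2946 = (1974 + 1/(10001/3)) - 2946 = (1974 + 3/10001) - 2946 = 19741977/10001 - 2946 = -9720969/10001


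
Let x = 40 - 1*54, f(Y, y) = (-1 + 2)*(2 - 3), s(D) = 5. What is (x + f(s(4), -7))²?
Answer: 225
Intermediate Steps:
f(Y, y) = -1 (f(Y, y) = 1*(-1) = -1)
x = -14 (x = 40 - 54 = -14)
(x + f(s(4), -7))² = (-14 - 1)² = (-15)² = 225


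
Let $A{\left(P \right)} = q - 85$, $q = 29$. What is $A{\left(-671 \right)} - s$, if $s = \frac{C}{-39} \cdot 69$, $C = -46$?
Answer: $- \frac{1786}{13} \approx -137.38$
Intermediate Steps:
$A{\left(P \right)} = -56$ ($A{\left(P \right)} = 29 - 85 = -56$)
$s = \frac{1058}{13}$ ($s = - \frac{46}{-39} \cdot 69 = \left(-46\right) \left(- \frac{1}{39}\right) 69 = \frac{46}{39} \cdot 69 = \frac{1058}{13} \approx 81.385$)
$A{\left(-671 \right)} - s = -56 - \frac{1058}{13} = - \frac{1786}{13}$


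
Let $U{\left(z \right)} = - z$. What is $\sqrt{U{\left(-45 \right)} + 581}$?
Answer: $\sqrt{626} \approx 25.02$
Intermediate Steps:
$\sqrt{U{\left(-45 \right)} + 581} = \sqrt{\left(-1\right) \left(-45\right) + 581} = \sqrt{45 + 581} = \sqrt{626}$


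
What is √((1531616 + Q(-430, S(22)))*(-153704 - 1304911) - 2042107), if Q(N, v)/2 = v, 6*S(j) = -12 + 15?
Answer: I*√2234041572562 ≈ 1.4947e+6*I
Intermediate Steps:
S(j) = ½ (S(j) = (-12 + 15)/6 = (⅙)*3 = ½)
Q(N, v) = 2*v
√((1531616 + Q(-430, S(22)))*(-153704 - 1304911) - 2042107) = √((1531616 + 2*(½))*(-153704 - 1304911) - 2042107) = √((1531616 + 1)*(-1458615) - 2042107) = √(1531617*(-1458615) - 2042107) = √(-2234039530455 - 2042107) = √(-2234041572562) = I*√2234041572562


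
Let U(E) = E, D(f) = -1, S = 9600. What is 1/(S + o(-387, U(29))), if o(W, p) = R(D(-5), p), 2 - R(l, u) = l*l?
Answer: 1/9601 ≈ 0.00010416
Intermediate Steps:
R(l, u) = 2 - l**2 (R(l, u) = 2 - l*l = 2 - l**2)
o(W, p) = 1 (o(W, p) = 2 - 1*(-1)**2 = 2 - 1*1 = 2 - 1 = 1)
1/(S + o(-387, U(29))) = 1/(9600 + 1) = 1/9601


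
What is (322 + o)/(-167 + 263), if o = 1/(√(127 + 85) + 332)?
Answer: 8856049/2640288 - √53/5280576 ≈ 3.3542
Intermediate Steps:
o = 1/(332 + 2*√53) (o = 1/(√212 + 332) = 1/(2*√53 + 332) = 1/(332 + 2*√53) ≈ 0.0028855)
(322 + o)/(-167 + 263) = (322 + (83/27503 - √53/55006))/(-167 + 263) = (8856049/27503 - √53/55006)/96 = (8856049/27503 - √53/55006)*(1/96) = 8856049/2640288 - √53/5280576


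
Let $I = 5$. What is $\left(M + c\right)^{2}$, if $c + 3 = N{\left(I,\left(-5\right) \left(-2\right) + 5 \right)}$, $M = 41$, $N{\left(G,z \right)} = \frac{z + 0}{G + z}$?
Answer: $\frac{24025}{16} \approx 1501.6$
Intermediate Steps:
$N{\left(G,z \right)} = \frac{z}{G + z}$
$c = - \frac{9}{4}$ ($c = -3 + \frac{\left(-5\right) \left(-2\right) + 5}{5 + \left(\left(-5\right) \left(-2\right) + 5\right)} = -3 + \frac{10 + 5}{5 + \left(10 + 5\right)} = -3 + \frac{15}{5 + 15} = -3 + \frac{15}{20} = -3 + 15 \cdot \frac{1}{20} = -3 + \frac{3}{4} = - \frac{9}{4} \approx -2.25$)
$\left(M + c\right)^{2} = \left(41 - \frac{9}{4}\right)^{2} = \left(\frac{155}{4}\right)^{2} = \frac{24025}{16}$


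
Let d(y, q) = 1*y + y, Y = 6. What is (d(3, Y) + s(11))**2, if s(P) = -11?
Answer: 25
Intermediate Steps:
d(y, q) = 2*y (d(y, q) = y + y = 2*y)
(d(3, Y) + s(11))**2 = (2*3 - 11)**2 = (6 - 11)**2 = (-5)**2 = 25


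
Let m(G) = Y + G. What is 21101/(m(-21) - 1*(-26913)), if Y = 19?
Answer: 21101/26911 ≈ 0.78410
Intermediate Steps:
m(G) = 19 + G
21101/(m(-21) - 1*(-26913)) = 21101/((19 - 21) - 1*(-26913)) = 21101/(-2 + 26913) = 21101/26911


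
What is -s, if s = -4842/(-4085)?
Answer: -4842/4085 ≈ -1.1853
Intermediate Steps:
s = 4842/4085 (s = -4842*(-1/4085) = 4842/4085 ≈ 1.1853)
-s = -1*4842/4085 = -4842/4085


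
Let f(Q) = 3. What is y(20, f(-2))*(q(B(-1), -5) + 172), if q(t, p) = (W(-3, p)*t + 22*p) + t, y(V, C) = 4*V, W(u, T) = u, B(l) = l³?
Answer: 5120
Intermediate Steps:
q(t, p) = -2*t + 22*p (q(t, p) = (-3*t + 22*p) + t = -2*t + 22*p)
y(20, f(-2))*(q(B(-1), -5) + 172) = (4*20)*((-2*(-1)³ + 22*(-5)) + 172) = 80*((-2*(-1) - 110) + 172) = 80*((2 - 110) + 172) = 80*(-108 + 172) = 80*64 = 5120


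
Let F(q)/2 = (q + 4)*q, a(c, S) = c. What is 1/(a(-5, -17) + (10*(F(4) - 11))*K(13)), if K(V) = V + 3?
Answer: 1/8475 ≈ 0.00011799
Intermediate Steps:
K(V) = 3 + V
F(q) = 2*q*(4 + q) (F(q) = 2*((q + 4)*q) = 2*((4 + q)*q) = 2*(q*(4 + q)) = 2*q*(4 + q))
1/(a(-5, -17) + (10*(F(4) - 11))*K(13)) = 1/(-5 + (10*(2*4*(4 + 4) - 11))*(3 + 13)) = 1/(-5 + (10*(2*4*8 - 11))*16) = 1/(-5 + (10*(64 - 11))*16) = 1/(-5 + (10*53)*16) = 1/(-5 + 530*16) = 1/(-5 + 8480) = 1/8475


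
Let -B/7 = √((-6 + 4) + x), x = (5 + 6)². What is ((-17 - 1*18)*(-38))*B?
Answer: -9310*√119 ≈ -1.0156e+5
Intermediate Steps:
x = 121 (x = 11² = 121)
B = -7*√119 (B = -7*√((-6 + 4) + 121) = -7*√(-2 + 121) = -7*√119 ≈ -76.361)
((-17 - 1*18)*(-38))*B = ((-17 - 1*18)*(-38))*(-7*√119) = ((-17 - 18)*(-38))*(-7*√119) = (-35*(-38))*(-7*√119) = 1330*(-7*√119) = -9310*√119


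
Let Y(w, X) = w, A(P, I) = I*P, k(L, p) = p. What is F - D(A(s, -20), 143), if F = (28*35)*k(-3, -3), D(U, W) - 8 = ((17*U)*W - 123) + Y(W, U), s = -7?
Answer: -343308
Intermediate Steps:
D(U, W) = -115 + W + 17*U*W (D(U, W) = 8 + (((17*U)*W - 123) + W) = 8 + ((17*U*W - 123) + W) = 8 + ((-123 + 17*U*W) + W) = 8 + (-123 + W + 17*U*W) = -115 + W + 17*U*W)
F = -2940 (F = (28*35)*(-3) = 980*(-3) = -2940)
F - D(A(s, -20), 143) = -2940 - (-115 + 143 + 17*(-20*(-7))*143) = -2940 - (-115 + 143 + 17*140*143) = -2940 - (-115 + 143 + 340340) = -2940 - 1*340368 = -2940 - 340368 = -343308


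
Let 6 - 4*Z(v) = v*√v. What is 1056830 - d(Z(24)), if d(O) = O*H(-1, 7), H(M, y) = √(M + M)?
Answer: 1056830 + I*√2*(-3/2 + 12*√6) ≈ 1.0568e+6 + 39.448*I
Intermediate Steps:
H(M, y) = √2*√M (H(M, y) = √(2*M) = √2*√M)
Z(v) = 3/2 - v^(3/2)/4 (Z(v) = 3/2 - v*√v/4 = 3/2 - v^(3/2)/4)
d(O) = I*O*√2 (d(O) = O*(√2*√(-1)) = O*(√2*I) = O*(I*√2) = I*O*√2)
1056830 - d(Z(24)) = 1056830 - I*(3/2 - 12*√6)*√2 = 1056830 - I*√2*(3/2 - 12*√6)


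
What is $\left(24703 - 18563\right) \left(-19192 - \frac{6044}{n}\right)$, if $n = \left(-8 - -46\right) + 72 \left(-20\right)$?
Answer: $- \frac{82586499800}{701} \approx -1.1781 \cdot 10^{8}$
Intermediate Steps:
$n = -1402$ ($n = \left(-8 + 46\right) - 1440 = 38 - 1440 = -1402$)
$\left(24703 - 18563\right) \left(-19192 - \frac{6044}{n}\right) = \left(24703 - 18563\right) \left(-19192 - \frac{6044}{-1402}\right) = 6140 \left(-19192 - - \frac{3022}{701}\right) = 6140 \left(-19192 + \frac{3022}{701}\right) = 6140 \left(- \frac{13450570}{701}\right) = - \frac{82586499800}{701}$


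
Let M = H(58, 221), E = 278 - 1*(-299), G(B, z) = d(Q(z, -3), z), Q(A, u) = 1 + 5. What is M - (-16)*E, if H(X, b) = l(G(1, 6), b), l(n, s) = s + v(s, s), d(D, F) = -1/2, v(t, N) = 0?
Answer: 9453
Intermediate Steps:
Q(A, u) = 6
d(D, F) = -1/2 (d(D, F) = -1*1/2 = -1/2)
G(B, z) = -1/2
E = 577 (E = 278 + 299 = 577)
l(n, s) = s (l(n, s) = s + 0 = s)
H(X, b) = b
M = 221
M - (-16)*E = 221 - (-16)*577 = 221 - 1*(-9232) = 221 + 9232 = 9453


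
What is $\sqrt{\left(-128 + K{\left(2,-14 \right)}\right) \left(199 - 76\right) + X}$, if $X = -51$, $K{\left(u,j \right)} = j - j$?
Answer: $9 i \sqrt{195} \approx 125.68 i$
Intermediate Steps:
$K{\left(u,j \right)} = 0$
$\sqrt{\left(-128 + K{\left(2,-14 \right)}\right) \left(199 - 76\right) + X} = \sqrt{\left(-128 + 0\right) \left(199 - 76\right) - 51} = \sqrt{\left(-128\right) 123 - 51} = \sqrt{-15744 - 51} = \sqrt{-15795} = 9 i \sqrt{195}$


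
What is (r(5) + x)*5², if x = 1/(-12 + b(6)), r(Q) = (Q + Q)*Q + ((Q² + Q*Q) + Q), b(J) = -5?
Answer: 44600/17 ≈ 2623.5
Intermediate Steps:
r(Q) = Q + 4*Q² (r(Q) = (2*Q)*Q + ((Q² + Q²) + Q) = 2*Q² + (2*Q² + Q) = 2*Q² + (Q + 2*Q²) = Q + 4*Q²)
x = -1/17 (x = 1/(-12 - 5) = 1/(-17) = -1/17 ≈ -0.058824)
(r(5) + x)*5² = (5*(1 + 4*5) - 1/17)*5² = (5*(1 + 20) - 1/17)*25 = (5*21 - 1/17)*25 = (105 - 1/17)*25 = (1784/17)*25 = 44600/17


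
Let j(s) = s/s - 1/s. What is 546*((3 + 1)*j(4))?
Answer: 1638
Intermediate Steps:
j(s) = 1 - 1/s
546*((3 + 1)*j(4)) = 546*((3 + 1)*((-1 + 4)/4)) = 546*(4*((¼)*3)) = 546*(4*(¾)) = 546*3 = 1638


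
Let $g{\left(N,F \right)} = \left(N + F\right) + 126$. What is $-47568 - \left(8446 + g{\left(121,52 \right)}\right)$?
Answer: $-56313$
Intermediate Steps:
$g{\left(N,F \right)} = 126 + F + N$ ($g{\left(N,F \right)} = \left(F + N\right) + 126 = 126 + F + N$)
$-47568 - \left(8446 + g{\left(121,52 \right)}\right) = -47568 - \left(8446 + \left(126 + 52 + 121\right)\right) = -47568 - \left(8446 + 299\right) = -47568 - 8745 = -56313$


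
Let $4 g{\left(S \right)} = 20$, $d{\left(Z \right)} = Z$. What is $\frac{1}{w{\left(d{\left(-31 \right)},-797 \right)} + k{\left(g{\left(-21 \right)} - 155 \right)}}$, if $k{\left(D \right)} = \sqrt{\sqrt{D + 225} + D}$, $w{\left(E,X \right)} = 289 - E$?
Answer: $\frac{1}{320 + \sqrt{-150 + 5 \sqrt{3}}} \approx 0.0031207 - 0.00011594 i$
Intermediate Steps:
$g{\left(S \right)} = 5$ ($g{\left(S \right)} = \frac{1}{4} \cdot 20 = 5$)
$k{\left(D \right)} = \sqrt{D + \sqrt{225 + D}}$ ($k{\left(D \right)} = \sqrt{\sqrt{225 + D} + D} = \sqrt{D + \sqrt{225 + D}}$)
$\frac{1}{w{\left(d{\left(-31 \right)},-797 \right)} + k{\left(g{\left(-21 \right)} - 155 \right)}} = \frac{1}{\left(289 - -31\right) + \sqrt{\left(5 - 155\right) + \sqrt{225 + \left(5 - 155\right)}}} = \frac{1}{\left(289 + 31\right) + \sqrt{-150 + \sqrt{225 - 150}}} = \frac{1}{320 + \sqrt{-150 + \sqrt{75}}} = \frac{1}{320 + \sqrt{-150 + 5 \sqrt{3}}}$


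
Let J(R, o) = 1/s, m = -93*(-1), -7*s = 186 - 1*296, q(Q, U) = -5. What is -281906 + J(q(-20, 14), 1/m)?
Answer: -31009653/110 ≈ -2.8191e+5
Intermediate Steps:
s = 110/7 (s = -(186 - 1*296)/7 = -(186 - 296)/7 = -⅐*(-110) = 110/7 ≈ 15.714)
m = 93
J(R, o) = 7/110 (J(R, o) = 1/(110/7) = 7/110)
-281906 + J(q(-20, 14), 1/m) = -281906 + 7/110 = -31009653/110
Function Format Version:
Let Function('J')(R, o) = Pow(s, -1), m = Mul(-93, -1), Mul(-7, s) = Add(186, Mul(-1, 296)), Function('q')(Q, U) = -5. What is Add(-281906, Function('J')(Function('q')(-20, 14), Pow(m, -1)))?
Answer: Rational(-31009653, 110) ≈ -2.8191e+5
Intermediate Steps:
s = Rational(110, 7) (s = Mul(Rational(-1, 7), Add(186, Mul(-1, 296))) = Mul(Rational(-1, 7), Add(186, -296)) = Mul(Rational(-1, 7), -110) = Rational(110, 7) ≈ 15.714)
m = 93
Function('J')(R, o) = Rational(7, 110) (Function('J')(R, o) = Pow(Rational(110, 7), -1) = Rational(7, 110))
Add(-281906, Function('J')(Function('q')(-20, 14), Pow(m, -1))) = Add(-281906, Rational(7, 110)) = Rational(-31009653, 110)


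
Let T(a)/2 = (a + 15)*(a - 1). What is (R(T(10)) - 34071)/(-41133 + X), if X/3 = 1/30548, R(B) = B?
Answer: 342351436/418843627 ≈ 0.81737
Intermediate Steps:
T(a) = 2*(-1 + a)*(15 + a) (T(a) = 2*((a + 15)*(a - 1)) = 2*((15 + a)*(-1 + a)) = 2*((-1 + a)*(15 + a)) = 2*(-1 + a)*(15 + a))
X = 3/30548 ≈ 9.8206e-5
(R(T(10)) - 34071)/(-41133 + X) = ((-30 + 2*10**2 + 28*10) - 34071)/(-41133 + 3/30548) = ((-30 + 2*100 + 280) - 34071)/(-1256530881/30548) = ((-30 + 200 + 280) - 34071)*(-30548/1256530881) = (450 - 34071)*(-30548/1256530881) = -33621*(-30548/1256530881) = 342351436/418843627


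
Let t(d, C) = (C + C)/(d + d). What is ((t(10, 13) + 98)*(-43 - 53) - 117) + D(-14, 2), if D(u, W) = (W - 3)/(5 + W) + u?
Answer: -338238/35 ≈ -9663.9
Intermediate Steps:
t(d, C) = C/d (t(d, C) = (2*C)/((2*d)) = (2*C)*(1/(2*d)) = C/d)
D(u, W) = u + (-3 + W)/(5 + W) (D(u, W) = (-3 + W)/(5 + W) + u = u + (-3 + W)/(5 + W))
((t(10, 13) + 98)*(-43 - 53) - 117) + D(-14, 2) = ((13/10 + 98)*(-43 - 53) - 117) + (-3 + 2 + 5*(-14) + 2*(-14))/(5 + 2) = ((13*(⅒) + 98)*(-96) - 117) + (-3 + 2 - 70 - 28)/7 = ((13/10 + 98)*(-96) - 117) + (⅐)*(-99) = ((993/10)*(-96) - 117) - 99/7 = (-47664/5 - 117) - 99/7 = -48249/5 - 99/7 = -338238/35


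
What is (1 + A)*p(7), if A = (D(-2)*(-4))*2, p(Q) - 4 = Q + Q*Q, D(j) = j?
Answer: 1020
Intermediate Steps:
p(Q) = 4 + Q + Q² (p(Q) = 4 + (Q + Q*Q) = 4 + (Q + Q²) = 4 + Q + Q²)
A = 16 (A = -2*(-4)*2 = 8*2 = 16)
(1 + A)*p(7) = (1 + 16)*(4 + 7 + 7²) = 17*(4 + 7 + 49) = 17*60 = 1020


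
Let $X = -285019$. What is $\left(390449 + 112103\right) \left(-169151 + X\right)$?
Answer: $-228244041840$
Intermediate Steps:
$\left(390449 + 112103\right) \left(-169151 + X\right) = \left(390449 + 112103\right) \left(-169151 - 285019\right) = 502552 \left(-454170\right) = -228244041840$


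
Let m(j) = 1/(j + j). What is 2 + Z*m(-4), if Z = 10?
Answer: 3/4 ≈ 0.75000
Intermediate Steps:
m(j) = 1/(2*j)
2 + Z*m(-4) = 2 + 10*((1/2)/(-4)) = 2 + 10*((1/2)*(-1/4)) = 2 + 10*(-1/8) = 2 - 5/4 = 3/4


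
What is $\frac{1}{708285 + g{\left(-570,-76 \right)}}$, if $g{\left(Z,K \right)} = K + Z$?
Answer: $\frac{1}{707639} \approx 1.4131 \cdot 10^{-6}$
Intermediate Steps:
$\frac{1}{708285 + g{\left(-570,-76 \right)}} = \frac{1}{708285 - 646} = \frac{1}{707639}$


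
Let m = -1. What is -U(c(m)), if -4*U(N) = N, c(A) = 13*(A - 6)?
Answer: -91/4 ≈ -22.750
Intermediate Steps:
c(A) = -78 + 13*A (c(A) = 13*(-6 + A) = -78 + 13*A)
U(N) = -N/4
-U(c(m)) = -(-1)*(-78 + 13*(-1))/4 = -(-1)*(-78 - 13)/4 = -(-1)*(-91)/4 = -1*91/4 = -91/4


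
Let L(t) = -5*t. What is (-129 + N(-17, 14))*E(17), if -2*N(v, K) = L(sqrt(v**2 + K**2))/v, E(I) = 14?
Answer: -1806 - 35*sqrt(485)/17 ≈ -1851.3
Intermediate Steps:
N(v, K) = 5*sqrt(K**2 + v**2)/(2*v) (N(v, K) = -(-5*sqrt(v**2 + K**2))/(2*v) = -(-5*sqrt(K**2 + v**2))/(2*v) = -(-5)*sqrt(K**2 + v**2)/(2*v) = 5*sqrt(K**2 + v**2)/(2*v))
(-129 + N(-17, 14))*E(17) = (-129 + (5/2)*sqrt(14**2 + (-17)**2)/(-17))*14 = (-129 + (5/2)*(-1/17)*sqrt(196 + 289))*14 = (-129 + (5/2)*(-1/17)*sqrt(485))*14 = (-129 - 5*sqrt(485)/34)*14 = -1806 - 35*sqrt(485)/17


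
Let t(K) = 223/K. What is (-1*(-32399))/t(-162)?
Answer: -5248638/223 ≈ -23537.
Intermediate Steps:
(-1*(-32399))/t(-162) = (-1*(-32399))/((223/(-162))) = 32399/((223*(-1/162))) = 32399/(-223/162) = 32399*(-162/223) = -5248638/223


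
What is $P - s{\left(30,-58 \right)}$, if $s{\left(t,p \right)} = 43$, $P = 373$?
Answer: $330$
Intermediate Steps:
$P - s{\left(30,-58 \right)} = 373 - 43 = 330$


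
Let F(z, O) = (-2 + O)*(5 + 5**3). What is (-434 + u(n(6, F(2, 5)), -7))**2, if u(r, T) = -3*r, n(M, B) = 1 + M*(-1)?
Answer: 175561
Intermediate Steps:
F(z, O) = -260 + 130*O (F(z, O) = (-2 + O)*(5 + 125) = (-2 + O)*130 = -260 + 130*O)
n(M, B) = 1 - M
(-434 + u(n(6, F(2, 5)), -7))**2 = (-434 - 3*(1 - 1*6))**2 = (-434 - 3*(1 - 6))**2 = (-434 - 3*(-5))**2 = (-434 + 15)**2 = (-419)**2 = 175561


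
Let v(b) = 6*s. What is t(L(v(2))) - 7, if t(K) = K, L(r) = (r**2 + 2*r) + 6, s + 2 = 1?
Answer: 23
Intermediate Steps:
s = -1 (s = -2 + 1 = -1)
v(b) = -6 (v(b) = 6*(-1) = -6)
L(r) = 6 + r**2 + 2*r
t(L(v(2))) - 7 = (6 + (-6)**2 + 2*(-6)) - 7 = (6 + 36 - 12) - 7 = 30 - 7 = 23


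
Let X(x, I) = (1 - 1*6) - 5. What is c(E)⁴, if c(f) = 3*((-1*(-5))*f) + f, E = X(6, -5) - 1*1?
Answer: 959512576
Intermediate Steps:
X(x, I) = -10 (X(x, I) = (1 - 6) - 5 = -5 - 5 = -10)
E = -11 (E = -10 - 1*1 = -10 - 1 = -11)
c(f) = 16*f (c(f) = 3*(5*f) + f = 15*f + f = 16*f)
c(E)⁴ = (16*(-11))⁴ = (-176)⁴ = 959512576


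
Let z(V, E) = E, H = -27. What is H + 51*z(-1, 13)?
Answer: 636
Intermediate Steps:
H + 51*z(-1, 13) = -27 + 51*13 = -27 + 663 = 636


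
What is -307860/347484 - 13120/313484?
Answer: -2105586965/2269389047 ≈ -0.92782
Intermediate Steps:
-307860/347484 - 13120/313484 = -307860*1/347484 - 13120*1/313484 = -25655/28957 - 3280/78371 = -2105586965/2269389047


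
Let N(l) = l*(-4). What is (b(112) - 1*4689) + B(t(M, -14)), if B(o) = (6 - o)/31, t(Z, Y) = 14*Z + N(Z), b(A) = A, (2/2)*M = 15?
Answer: -142031/31 ≈ -4581.6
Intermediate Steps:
M = 15
N(l) = -4*l
t(Z, Y) = 10*Z (t(Z, Y) = 14*Z - 4*Z = 10*Z)
B(o) = 6/31 - o/31 (B(o) = (6 - o)*(1/31) = 6/31 - o/31)
(b(112) - 1*4689) + B(t(M, -14)) = (112 - 1*4689) + (6/31 - 10*15/31) = (112 - 4689) + (6/31 - 1/31*150) = -4577 + (6/31 - 150/31) = -4577 - 144/31 = -142031/31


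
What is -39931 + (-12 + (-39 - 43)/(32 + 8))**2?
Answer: -15893439/400 ≈ -39734.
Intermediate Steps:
-39931 + (-12 + (-39 - 43)/(32 + 8))**2 = -39931 + (-12 - 82/40)**2 = -39931 + (-12 - 82*1/40)**2 = -39931 + (-12 - 41/20)**2 = -39931 + (-281/20)**2 = -39931 + 78961/400 = -15893439/400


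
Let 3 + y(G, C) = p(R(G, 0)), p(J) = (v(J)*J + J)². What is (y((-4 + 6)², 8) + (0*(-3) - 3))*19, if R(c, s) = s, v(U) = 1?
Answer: -114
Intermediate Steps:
p(J) = 4*J² (p(J) = (1*J + J)² = (J + J)² = (2*J)² = 4*J²)
y(G, C) = -3 (y(G, C) = -3 + 4*0² = -3 + 4*0 = -3 + 0 = -3)
(y((-4 + 6)², 8) + (0*(-3) - 3))*19 = (-3 + (0*(-3) - 3))*19 = (-3 + (0 - 3))*19 = (-3 - 3)*19 = -6*19 = -114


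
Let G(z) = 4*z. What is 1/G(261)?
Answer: 1/1044 ≈ 0.00095785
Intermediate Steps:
1/G(261) = 1/(4*261) = 1/1044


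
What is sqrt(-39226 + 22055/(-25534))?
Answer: 3*I*sqrt(2841703653514)/25534 ≈ 198.06*I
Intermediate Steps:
sqrt(-39226 + 22055/(-25534)) = sqrt(-39226 + 22055*(-1/25534)) = sqrt(-39226 - 22055/25534) = sqrt(-1001618739/25534) = 3*I*sqrt(2841703653514)/25534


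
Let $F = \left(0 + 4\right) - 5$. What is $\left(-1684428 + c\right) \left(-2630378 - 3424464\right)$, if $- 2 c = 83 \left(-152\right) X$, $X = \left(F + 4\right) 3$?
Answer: $9855199910352$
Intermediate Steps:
$F = -1$ ($F = 4 - 5 = -1$)
$X = 9$ ($X = \left(-1 + 4\right) 3 = 3 \cdot 3 = 9$)
$c = 56772$ ($c = - \frac{83 \left(-152\right) 9}{2} = - \frac{\left(-12616\right) 9}{2} = \left(- \frac{1}{2}\right) \left(-113544\right) = 56772$)
$\left(-1684428 + c\right) \left(-2630378 - 3424464\right) = \left(-1684428 + 56772\right) \left(-2630378 - 3424464\right) = - 1627656 \left(-2630378 - 3424464\right) = \left(-1627656\right) \left(-6054842\right) = 9855199910352$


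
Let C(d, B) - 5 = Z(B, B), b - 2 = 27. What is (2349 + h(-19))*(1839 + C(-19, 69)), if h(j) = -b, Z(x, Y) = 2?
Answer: 4282720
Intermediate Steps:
b = 29 (b = 2 + 27 = 29)
h(j) = -29 (h(j) = -1*29 = -29)
C(d, B) = 7 (C(d, B) = 5 + 2 = 7)
(2349 + h(-19))*(1839 + C(-19, 69)) = (2349 - 29)*(1839 + 7) = 2320*1846 = 4282720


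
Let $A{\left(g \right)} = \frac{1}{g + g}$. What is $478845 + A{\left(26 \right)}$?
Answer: $\frac{24899941}{52} \approx 4.7885 \cdot 10^{5}$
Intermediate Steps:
$A{\left(g \right)} = \frac{1}{2 g}$
$478845 + A{\left(26 \right)} = 478845 + \frac{1}{2 \cdot 26} = 478845 + \frac{1}{2} \cdot \frac{1}{26} = 478845 + \frac{1}{52} = \frac{24899941}{52}$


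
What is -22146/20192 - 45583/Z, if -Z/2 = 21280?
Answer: -691307/26855360 ≈ -0.025742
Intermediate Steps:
Z = -42560 (Z = -2*21280 = -42560)
-22146/20192 - 45583/Z = -22146/20192 - 45583/(-42560) = -22146*1/20192 - 45583*(-1/42560) = -11073/10096 + 45583/42560 = -691307/26855360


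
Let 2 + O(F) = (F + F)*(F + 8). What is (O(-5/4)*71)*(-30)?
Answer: 160815/4 ≈ 40204.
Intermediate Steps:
O(F) = -2 + 2*F*(8 + F) (O(F) = -2 + (F + F)*(F + 8) = -2 + (2*F)*(8 + F) = -2 + 2*F*(8 + F))
(O(-5/4)*71)*(-30) = ((-2 + 2*(-5/4)**2 + 16*(-5/4))*71)*(-30) = ((-2 + 2*(25/16) - 20)*71)*(-30) = ((-2 + 25/8 - 20)*71)*(-30) = -151/8*71*(-30) = -10721/8*(-30) = 160815/4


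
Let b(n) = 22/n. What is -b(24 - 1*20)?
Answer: -11/2 ≈ -5.5000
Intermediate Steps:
-b(24 - 1*20) = -22/(24 - 1*20) = -22/(24 - 20) = -22/4 = -1*11/2 = -11/2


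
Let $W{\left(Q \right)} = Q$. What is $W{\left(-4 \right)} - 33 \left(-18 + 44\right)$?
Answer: $-862$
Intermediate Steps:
$W{\left(-4 \right)} - 33 \left(-18 + 44\right) = -4 - 33 \left(-18 + 44\right) = -4 - 858 = -862$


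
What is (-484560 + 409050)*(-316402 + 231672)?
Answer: 6397962300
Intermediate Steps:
(-484560 + 409050)*(-316402 + 231672) = -75510*(-84730) = 6397962300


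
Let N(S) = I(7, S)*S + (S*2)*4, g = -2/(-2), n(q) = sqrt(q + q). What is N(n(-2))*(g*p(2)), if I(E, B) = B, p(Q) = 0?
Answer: 0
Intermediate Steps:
n(q) = sqrt(2)*sqrt(q) (n(q) = sqrt(2*q) = sqrt(2)*sqrt(q))
g = 1 (g = -2*(-1/2) = 1)
N(S) = S**2 + 8*S (N(S) = S*S + (S*2)*4 = S**2 + (2*S)*4 = S**2 + 8*S)
N(n(-2))*(g*p(2)) = ((sqrt(2)*sqrt(-2))*(8 + sqrt(2)*sqrt(-2)))*(1*0) = ((sqrt(2)*(I*sqrt(2)))*(8 + sqrt(2)*(I*sqrt(2))))*0 = ((2*I)*(8 + 2*I))*0 = (2*I*(8 + 2*I))*0 = 0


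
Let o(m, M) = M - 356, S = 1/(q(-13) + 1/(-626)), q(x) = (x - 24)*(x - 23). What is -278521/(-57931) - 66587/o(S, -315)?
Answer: 212859952/2045879 ≈ 104.04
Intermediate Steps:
q(x) = (-24 + x)*(-23 + x)
S = 626/833831 (S = 1/((552 + (-13)² - 47*(-13)) + 1/(-626)) = 1/((552 + 169 + 611) - 1/626) = 1/(1332 - 1/626) = 1/(833831/626) = 626/833831 ≈ 0.00075075)
o(m, M) = -356 + M
-278521/(-57931) - 66587/o(S, -315) = -278521/(-57931) - 66587/(-356 - 315) = -278521*(-1/57931) - 66587/(-671) = 14659/3049 - 66587*(-1/671) = 14659/3049 + 66587/671 = 212859952/2045879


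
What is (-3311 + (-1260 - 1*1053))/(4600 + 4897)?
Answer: -5624/9497 ≈ -0.59219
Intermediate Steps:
(-3311 + (-1260 - 1*1053))/(4600 + 4897) = (-3311 + (-1260 - 1053))/9497 = (-3311 - 2313)*(1/9497) = -5624*1/9497 = -5624/9497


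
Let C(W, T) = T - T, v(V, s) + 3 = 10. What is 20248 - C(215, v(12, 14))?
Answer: 20248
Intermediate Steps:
v(V, s) = 7 (v(V, s) = -3 + 10 = 7)
C(W, T) = 0
20248 - C(215, v(12, 14)) = 20248 - 1*0 = 20248 + 0 = 20248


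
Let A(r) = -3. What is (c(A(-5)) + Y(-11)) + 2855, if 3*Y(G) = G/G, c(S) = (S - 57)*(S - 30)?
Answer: 14506/3 ≈ 4835.3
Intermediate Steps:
c(S) = (-57 + S)*(-30 + S)
Y(G) = ⅓ (Y(G) = (G/G)/3 = (⅓)*1 = ⅓)
(c(A(-5)) + Y(-11)) + 2855 = ((1710 + (-3)² - 87*(-3)) + ⅓) + 2855 = ((1710 + 9 + 261) + ⅓) + 2855 = (1980 + ⅓) + 2855 = 5941/3 + 2855 = 14506/3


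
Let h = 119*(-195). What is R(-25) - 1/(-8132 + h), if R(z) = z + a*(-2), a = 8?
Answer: -1284816/31337 ≈ -41.000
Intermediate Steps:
h = -23205
R(z) = -16 + z (R(z) = z + 8*(-2) = z - 16 = -16 + z)
R(-25) - 1/(-8132 + h) = (-16 - 25) - 1/(-8132 - 23205) = -41 - 1/(-31337) = -41 - 1*(-1/31337) = -41 + 1/31337 = -1284816/31337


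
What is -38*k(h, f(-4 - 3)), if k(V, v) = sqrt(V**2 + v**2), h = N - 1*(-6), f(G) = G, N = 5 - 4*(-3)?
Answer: -646*sqrt(2) ≈ -913.58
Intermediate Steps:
N = 17 (N = 5 + 12 = 17)
h = 23 (h = 17 - 1*(-6) = 17 + 6 = 23)
-38*k(h, f(-4 - 3)) = -38*sqrt(23**2 + (-4 - 3)**2) = -38*sqrt(529 + (-7)**2) = -38*sqrt(529 + 49) = -646*sqrt(2)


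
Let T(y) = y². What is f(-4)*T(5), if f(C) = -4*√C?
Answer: -200*I ≈ -200.0*I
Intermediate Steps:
f(-4)*T(5) = -8*I*5² = -8*I*25 = -200*I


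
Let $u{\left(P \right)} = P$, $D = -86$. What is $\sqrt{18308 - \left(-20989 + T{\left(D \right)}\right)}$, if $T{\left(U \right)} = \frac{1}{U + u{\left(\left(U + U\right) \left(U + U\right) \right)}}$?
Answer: $\frac{\sqrt{697828108810}}{4214} \approx 198.23$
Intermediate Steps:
$T{\left(U \right)} = \frac{1}{U + 4 U^{2}}$ ($T{\left(U \right)} = \frac{1}{U + \left(U + U\right) \left(U + U\right)} = \frac{1}{U + 2 U 2 U} = \frac{1}{U + 4 U^{2}}$)
$\sqrt{18308 - \left(-20989 + T{\left(D \right)}\right)} = \sqrt{18308 + \left(20989 - \frac{1}{\left(-86\right) \left(1 + 4 \left(-86\right)\right)}\right)} = \sqrt{18308 + \left(20989 - - \frac{1}{86 \left(1 - 344\right)}\right)} = \sqrt{18308 + \left(20989 - - \frac{1}{86 \left(-343\right)}\right)} = \sqrt{18308 + \left(20989 - \left(- \frac{1}{86}\right) \left(- \frac{1}{343}\right)\right)} = \sqrt{18308 + \left(20989 - \frac{1}{29498}\right)} = \sqrt{18308 + \frac{619133521}{29498}} = \sqrt{\frac{1159182905}{29498}} = \frac{\sqrt{697828108810}}{4214}$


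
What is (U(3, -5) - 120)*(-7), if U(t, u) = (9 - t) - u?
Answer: 763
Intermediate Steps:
U(t, u) = 9 - t - u
(U(3, -5) - 120)*(-7) = ((9 - 1*3 - 1*(-5)) - 120)*(-7) = ((9 - 3 + 5) - 120)*(-7) = (11 - 120)*(-7) = -109*(-7) = 763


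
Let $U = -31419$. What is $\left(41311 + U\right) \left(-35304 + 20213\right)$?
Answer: $-149280172$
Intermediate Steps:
$\left(41311 + U\right) \left(-35304 + 20213\right) = \left(41311 - 31419\right) \left(-35304 + 20213\right) = 9892 \left(-15091\right) = -149280172$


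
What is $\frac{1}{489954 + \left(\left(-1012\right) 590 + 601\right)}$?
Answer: $- \frac{1}{106525} \approx -9.3875 \cdot 10^{-6}$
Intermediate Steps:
$\frac{1}{489954 + \left(\left(-1012\right) 590 + 601\right)} = \frac{1}{489954 + \left(-597080 + 601\right)} = \frac{1}{489954 - 596479} = \frac{1}{-106525} = - \frac{1}{106525}$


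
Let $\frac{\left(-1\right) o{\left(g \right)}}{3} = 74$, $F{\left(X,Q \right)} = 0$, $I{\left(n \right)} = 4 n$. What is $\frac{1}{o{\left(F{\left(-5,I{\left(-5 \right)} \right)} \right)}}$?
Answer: $- \frac{1}{222} \approx -0.0045045$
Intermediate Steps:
$o{\left(g \right)} = -222$ ($o{\left(g \right)} = \left(-3\right) 74 = -222$)
$\frac{1}{o{\left(F{\left(-5,I{\left(-5 \right)} \right)} \right)}} = \frac{1}{-222} = - \frac{1}{222}$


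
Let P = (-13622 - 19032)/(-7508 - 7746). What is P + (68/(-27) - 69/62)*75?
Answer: -39655271/146754 ≈ -270.22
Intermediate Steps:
P = 563/263 (P = -32654/(-15254) = -32654*(-1/15254) = 563/263 ≈ 2.1407)
P + (68/(-27) - 69/62)*75 = 563/263 + (68/(-27) - 69/62)*75 = 563/263 + (68*(-1/27) - 69*1/62)*75 = 563/263 + (-68/27 - 69/62)*75 = 563/263 - 6079/1674*75 = 563/263 - 151975/558 = -39655271/146754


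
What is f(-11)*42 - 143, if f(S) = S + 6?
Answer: -353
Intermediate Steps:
f(S) = 6 + S
f(-11)*42 - 143 = (6 - 11)*42 - 143 = -5*42 - 143 = -210 - 143 = -353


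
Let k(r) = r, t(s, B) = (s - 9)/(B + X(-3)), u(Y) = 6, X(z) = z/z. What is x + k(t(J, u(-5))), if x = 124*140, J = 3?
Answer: 121514/7 ≈ 17359.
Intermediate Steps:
X(z) = 1
t(s, B) = (-9 + s)/(1 + B) (t(s, B) = (s - 9)/(B + 1) = (-9 + s)/(1 + B))
x = 17360
x + k(t(J, u(-5))) = 17360 + (-9 + 3)/(1 + 6) = 17360 - 6/7 = 121514/7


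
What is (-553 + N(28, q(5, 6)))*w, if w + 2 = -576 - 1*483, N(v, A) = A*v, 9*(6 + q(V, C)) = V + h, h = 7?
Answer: 2176111/3 ≈ 7.2537e+5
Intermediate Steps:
q(V, C) = -47/9 + V/9 (q(V, C) = -6 + (V + 7)/9 = -6 + (7 + V)/9 = -6 + (7/9 + V/9) = -47/9 + V/9)
w = -1061 (w = -2 + (-576 - 1*483) = -2 + (-576 - 483) = -2 - 1059 = -1061)
(-553 + N(28, q(5, 6)))*w = (-553 + (-47/9 + (1/9)*5)*28)*(-1061) = (-553 + (-47/9 + 5/9)*28)*(-1061) = (-553 - 14/3*28)*(-1061) = (-553 - 392/3)*(-1061) = -2051/3*(-1061) = 2176111/3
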